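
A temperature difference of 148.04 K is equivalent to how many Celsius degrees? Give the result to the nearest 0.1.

Kelvin and Celsius degrees are the same size, so the interval is unchanged: 148.0.

148.0°C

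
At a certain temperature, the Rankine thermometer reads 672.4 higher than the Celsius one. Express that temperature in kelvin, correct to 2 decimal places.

499.06 K

Let x be the Celsius reading; then the Rankine reading is 1.8·x + 491.67.
(1.8·x + 491.67) - x = 672.4  ⇒  (0.8)·x = 180.73  ⇒  x = 225.9125°C.
In kelvin: 225.9125 + 273.15 = 499.06 K.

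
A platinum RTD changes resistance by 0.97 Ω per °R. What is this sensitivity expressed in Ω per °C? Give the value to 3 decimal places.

The quantity depends on a temperature interval, so only the ratio of degree sizes applies; the offset between the scales is irrelevant.
A change of 1°C is a change of 1.8°R, so per °C the value is 0.97 × 1.8 = 1.746.

1.746 Ω per °C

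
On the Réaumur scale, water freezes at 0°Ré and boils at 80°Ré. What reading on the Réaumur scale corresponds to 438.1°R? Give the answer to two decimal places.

-23.81°Ré

First in Celsius: (438.1 - 491.67) × 5/9 = -29.7611°C.
Linearly onto the Réaumur scale: 0 + (-29.7611 / 100) × (80 - 0) = -23.81°Ré.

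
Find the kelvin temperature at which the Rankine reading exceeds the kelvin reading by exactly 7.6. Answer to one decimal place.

9.5 K

Let K be the kelvin reading. The Rankine reading is R = 1.8·K.
Require R - K = 7.6: (0.8)·K = 7.6.
K = (7.6) / (0.8) = 9.5.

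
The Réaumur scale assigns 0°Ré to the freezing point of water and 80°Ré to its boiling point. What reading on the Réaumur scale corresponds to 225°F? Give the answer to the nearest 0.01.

First in Celsius: (225 - 32) × 5/9 = 107.2222°C.
Linearly onto the Réaumur scale: 0 + (107.2222 / 100) × (80 - 0) = 85.78°Ré.

85.78°Ré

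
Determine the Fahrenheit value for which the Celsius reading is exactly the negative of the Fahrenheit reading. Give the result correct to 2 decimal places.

Let F be the Fahrenheit reading. The Celsius reading is C = 5/9·F - 17.7778.
Require C = -1·F: 5/9·F - 17.7778 = -1·F.
(14/9)·F = 17.7778  ⇒  F = 11.43.

11.43°F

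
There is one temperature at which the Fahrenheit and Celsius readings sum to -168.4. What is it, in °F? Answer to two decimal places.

Let F be the Fahrenheit reading. The Celsius reading is C = 5/9·F - 17.7778.
Require F + C = -168.4: (14/9)·F - 17.7778 = -168.4.
F = (-168.4 + 17.7778) / (14/9) = -96.83.

-96.83°F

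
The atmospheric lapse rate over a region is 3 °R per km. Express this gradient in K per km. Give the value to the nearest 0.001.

The quantity depends on a temperature interval, so only the ratio of degree sizes applies; the offset between the scales is irrelevant.
A change of 1°R is a change of 5/9 K, so 3 × 5/9 = 1.667.

1.667 K/km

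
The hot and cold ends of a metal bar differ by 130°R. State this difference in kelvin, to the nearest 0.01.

72.22 K

An interval of 1°R corresponds to 5/9 K.
130 × 5/9 = 72.22.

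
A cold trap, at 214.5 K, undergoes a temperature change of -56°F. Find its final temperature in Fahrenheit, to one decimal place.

-129.6°F

Initial temperature in Celsius: 214.5 - 273.15 = -58.6500°C.
The 56°F change is an interval, so only the factor 5/9 applies: -56 × 5/9 = -31.1111°C.
Final Celsius temperature: -58.6500 - 31.1111 = -89.7611°C.
In Fahrenheit: -89.7611 × 1.8 + 32 = -129.6°F.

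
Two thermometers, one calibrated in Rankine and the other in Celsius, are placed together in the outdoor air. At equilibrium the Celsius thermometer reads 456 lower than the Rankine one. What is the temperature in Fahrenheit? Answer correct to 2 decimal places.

-48.26°F

Let x be the Rankine reading; then the Celsius reading is 5/9·x - 273.15.
(5/9·x - 273.15) - x = -456  ⇒  (-4/9)·x = -182.85  ⇒  x = 411.4125°R.
In Celsius: (411.4125 - 491.67) × 5/9 = -44.5875°C.
In Fahrenheit: -44.5875 × 1.8 + 32 = -48.26°F.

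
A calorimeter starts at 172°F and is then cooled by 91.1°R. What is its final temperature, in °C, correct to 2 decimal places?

27.17°C

Initial temperature in Celsius: (172 - 32) × 5/9 = 77.7778°C.
The 91.1°R change is an interval, so only the factor 5/9 applies: -91.1 × 5/9 = -50.6111°C.
Final Celsius temperature: 77.7778 - 50.6111 = 27.1667°C.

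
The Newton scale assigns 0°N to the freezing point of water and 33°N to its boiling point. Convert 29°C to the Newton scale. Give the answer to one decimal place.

Linearly onto the Newton scale: 0 + (29.0000 / 100) × (33 - 0) = 9.6°N.

9.6°N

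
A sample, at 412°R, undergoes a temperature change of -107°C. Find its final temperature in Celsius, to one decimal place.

-151.3°C

Initial temperature in Celsius: (412 - 491.67) × 5/9 = -44.2611°C.
Final Celsius temperature: -44.2611 - 107.0000 = -151.2611°C.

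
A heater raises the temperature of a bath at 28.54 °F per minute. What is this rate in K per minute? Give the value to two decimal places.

15.86 K/minute

The quantity depends on a temperature interval, so only the ratio of degree sizes applies; the offset between the scales is irrelevant.
A change of 1°F is a change of 5/9 K, so 28.54 × 5/9 = 15.86.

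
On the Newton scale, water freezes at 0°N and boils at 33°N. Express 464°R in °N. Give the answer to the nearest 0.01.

First in Celsius: (464 - 491.67) × 5/9 = -15.3722°C.
Linearly onto the Newton scale: 0 + (-15.3722 / 100) × (33 - 0) = -5.07°N.

-5.07°N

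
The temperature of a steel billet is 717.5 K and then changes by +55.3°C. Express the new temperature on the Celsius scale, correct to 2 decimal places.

499.65°C

Initial temperature in Celsius: 717.5 - 273.15 = 444.3500°C.
Final Celsius temperature: 444.3500 + 55.3000 = 499.6500°C.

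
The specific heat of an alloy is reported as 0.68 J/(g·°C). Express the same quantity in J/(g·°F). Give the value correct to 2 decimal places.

0.38 J/(g·°F)

Since only a temperature interval is involved, the additive offset between the scales drops out.
A change of 1°F is a change of 5/9°C, so per °F the value is 0.68 × 5/9 = 0.38.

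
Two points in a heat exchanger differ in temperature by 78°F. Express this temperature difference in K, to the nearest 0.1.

43.3 K

For a temperature interval the offset drops out; only the factor 5/9 applies.
78 × 5/9 = 43.3.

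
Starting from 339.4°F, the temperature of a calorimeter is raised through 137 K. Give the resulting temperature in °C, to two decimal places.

307.78°C

Initial temperature in Celsius: (339.4 - 32) × 5/9 = 170.7778°C.
The 137 K change is an interval; Kelvin and Celsius degrees are the same size, so ΔC = +137°C.
Final Celsius temperature: 170.7778 + 137.0000 = 307.7778°C.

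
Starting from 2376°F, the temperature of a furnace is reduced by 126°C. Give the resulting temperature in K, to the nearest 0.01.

Initial temperature in Celsius: (2376 - 32) × 5/9 = 1302.2222°C.
Final Celsius temperature: 1302.2222 - 126.0000 = 1176.2222°C.
In kelvin: 1176.2222 + 273.15 = 1449.37 K.

1449.37 K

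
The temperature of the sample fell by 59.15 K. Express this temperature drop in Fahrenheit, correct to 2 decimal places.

An interval of 1 K corresponds to 1.8°F.
59.15 × 1.8 = 106.47.

106.47°F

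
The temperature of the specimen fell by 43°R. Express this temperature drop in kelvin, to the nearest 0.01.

Only the scale ratio 5/9 matters for a change in temperature.
43 × 5/9 = 23.89.

23.89 K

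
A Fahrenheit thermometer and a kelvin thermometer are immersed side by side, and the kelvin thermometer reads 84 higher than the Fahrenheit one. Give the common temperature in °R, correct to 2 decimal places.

845.26°R

Let x be the Fahrenheit reading; then the kelvin reading is 5/9·x + 255.372.
(5/9·x + 255.372) - x = 84  ⇒  (-4/9)·x = -171.372  ⇒  x = 385.5875°F.
In Celsius: (385.5875 - 32) × 5/9 = 196.4375°C.
In Rankine: 196.4375 × 1.8 + 491.67 = 845.26°R.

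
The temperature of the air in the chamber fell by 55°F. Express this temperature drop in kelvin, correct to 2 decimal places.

For a temperature interval the offset drops out; only the factor 5/9 applies.
55 × 5/9 = 30.56.

30.56 K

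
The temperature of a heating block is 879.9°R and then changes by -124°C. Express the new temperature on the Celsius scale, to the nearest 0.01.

91.68°C

Initial temperature in Celsius: (879.9 - 491.67) × 5/9 = 215.6833°C.
Final Celsius temperature: 215.6833 - 124.0000 = 91.6833°C.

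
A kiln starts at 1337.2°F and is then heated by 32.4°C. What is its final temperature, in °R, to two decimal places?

Initial temperature in Celsius: (1337.2 - 32) × 5/9 = 725.1111°C.
Final Celsius temperature: 725.1111 + 32.4000 = 757.5111°C.
In Rankine: 757.5111 × 1.8 + 491.67 = 1855.19°R.

1855.19°R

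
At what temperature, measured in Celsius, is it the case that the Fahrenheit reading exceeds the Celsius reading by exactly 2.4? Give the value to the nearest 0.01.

Let C be the Celsius reading. The Fahrenheit reading is F = 1.8·C + 32.
Require F - C = 2.4: (0.8)·C + 32 = 2.4.
C = (2.4 - 32) / (0.8) = -37.00.

-37.00°C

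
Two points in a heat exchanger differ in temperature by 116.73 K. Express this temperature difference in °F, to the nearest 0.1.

An interval of 1 K corresponds to 1.8°F.
116.73 × 1.8 = 210.1.

210.1°F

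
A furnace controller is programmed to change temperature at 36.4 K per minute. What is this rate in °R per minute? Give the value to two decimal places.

The quantity depends on a temperature interval, so only the ratio of degree sizes applies; the offset between the scales is irrelevant.
A change of 1 K is a change of 1.8°R, so 36.4 × 1.8 = 65.52.

65.52 °R/minute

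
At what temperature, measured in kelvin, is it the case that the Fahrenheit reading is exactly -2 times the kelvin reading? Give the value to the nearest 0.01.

120.97 K

Let K be the kelvin reading. The Fahrenheit reading is F = 1.8·K - 459.67.
Require F = -2·K: 1.8·K - 459.67 = -2·K.
(3.8)·K = 459.67  ⇒  K = 120.97.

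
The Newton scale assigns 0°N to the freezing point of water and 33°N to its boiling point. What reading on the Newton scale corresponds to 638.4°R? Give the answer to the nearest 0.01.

26.90°N

First in Celsius: (638.4 - 491.67) × 5/9 = 81.5167°C.
Linearly onto the Newton scale: 0 + (81.5167 / 100) × (33 - 0) = 26.90°N.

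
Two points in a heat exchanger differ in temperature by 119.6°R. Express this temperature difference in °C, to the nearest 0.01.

For a temperature interval the offset drops out; only the factor 5/9 applies.
119.6 × 5/9 = 66.44.

66.44°C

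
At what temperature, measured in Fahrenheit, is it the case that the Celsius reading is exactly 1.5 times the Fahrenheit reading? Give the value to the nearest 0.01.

-18.82°F

Let F be the Fahrenheit reading. The Celsius reading is C = 5/9·F - 17.7778.
Require C = 1.5·F: 5/9·F - 17.7778 = 1.5·F.
(-17/18)·F = 17.7778  ⇒  F = -18.82.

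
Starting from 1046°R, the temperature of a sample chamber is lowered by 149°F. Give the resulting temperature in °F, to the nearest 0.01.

437.33°F

Initial temperature in Celsius: (1046 - 491.67) × 5/9 = 307.9611°C.
The 149°F change is an interval, so only the factor 5/9 applies: -149 × 5/9 = -82.7778°C.
Final Celsius temperature: 307.9611 - 82.7778 = 225.1833°C.
In Fahrenheit: 225.1833 × 1.8 + 32 = 437.33°F.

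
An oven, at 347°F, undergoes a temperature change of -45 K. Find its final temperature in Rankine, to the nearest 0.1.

Initial temperature in Celsius: (347 - 32) × 5/9 = 175.0000°C.
The 45 K change is an interval; Kelvin and Celsius degrees are the same size, so ΔC = -45°C.
Final Celsius temperature: 175.0000 - 45.0000 = 130.0000°C.
In Rankine: 130.0000 × 1.8 + 491.67 = 725.7°R.

725.7°R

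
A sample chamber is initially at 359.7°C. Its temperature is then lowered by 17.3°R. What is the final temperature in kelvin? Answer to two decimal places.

The 17.3°R change is an interval, so only the factor 5/9 applies: -17.3 × 5/9 = -9.6111°C.
Final Celsius temperature: 359.7000 - 9.6111 = 350.0889°C.
In kelvin: 350.0889 + 273.15 = 623.24 K.

623.24 K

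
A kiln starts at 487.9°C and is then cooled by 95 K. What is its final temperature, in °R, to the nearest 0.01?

1198.89°R

The 95 K change is an interval; Kelvin and Celsius degrees are the same size, so ΔC = -95°C.
Final Celsius temperature: 487.9000 - 95.0000 = 392.9000°C.
In Rankine: 392.9000 × 1.8 + 491.67 = 1198.89°R.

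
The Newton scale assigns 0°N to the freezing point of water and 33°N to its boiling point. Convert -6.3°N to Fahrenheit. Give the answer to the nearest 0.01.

-2.36°F

Linear interpolation between the fixed points: C = (-6.3 - 0) × 100 / (33 - 0) = -19.0909°C.
Then -19.0909 × 1.8 + 32 = -2.36°F.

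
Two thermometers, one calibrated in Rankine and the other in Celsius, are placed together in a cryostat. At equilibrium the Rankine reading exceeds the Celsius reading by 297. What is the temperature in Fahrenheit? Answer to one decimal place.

Let x be the Rankine reading; then the Celsius reading is 5/9·x - 273.15.
(5/9·x - 273.15) - x = -297  ⇒  (-4/9)·x = -23.85  ⇒  x = 53.6625°R.
In Celsius: (53.6625 - 491.67) × 5/9 = -243.3375°C.
In Fahrenheit: -243.3375 × 1.8 + 32 = -406.0°F.

-406.0°F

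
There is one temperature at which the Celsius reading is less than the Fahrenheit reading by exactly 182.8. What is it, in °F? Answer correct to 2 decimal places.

371.30°F

Let F be the Fahrenheit reading. The Celsius reading is C = 5/9·F - 17.7778.
Require C - F = -182.8: (-4/9)·F - 17.7778 = -182.8.
F = (-182.8 + 17.7778) / (-4/9) = 371.30.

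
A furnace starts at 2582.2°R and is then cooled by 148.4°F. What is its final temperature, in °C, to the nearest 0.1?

Initial temperature in Celsius: (2582.2 - 491.67) × 5/9 = 1161.4056°C.
The 148.4°F change is an interval, so only the factor 5/9 applies: -148.4 × 5/9 = -82.4444°C.
Final Celsius temperature: 1161.4056 - 82.4444 = 1078.9611°C.

1079.0°C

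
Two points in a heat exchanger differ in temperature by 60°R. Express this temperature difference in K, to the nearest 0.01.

Only the scale ratio 5/9 matters for a change in temperature.
60 × 5/9 = 33.33.

33.33 K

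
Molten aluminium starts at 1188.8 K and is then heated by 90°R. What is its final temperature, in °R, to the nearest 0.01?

2229.84°R

Initial temperature in Celsius: 1188.8 - 273.15 = 915.6500°C.
The 90°R change is an interval, so only the factor 5/9 applies: +90 × 5/9 = +50.0000°C.
Final Celsius temperature: 915.6500 + 50.0000 = 965.6500°C.
In Rankine: 965.6500 × 1.8 + 491.67 = 2229.84°R.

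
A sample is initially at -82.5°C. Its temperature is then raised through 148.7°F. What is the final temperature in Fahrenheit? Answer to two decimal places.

The 148.7°F change is an interval, so only the factor 5/9 applies: +148.7 × 5/9 = +82.6111°C.
Final Celsius temperature: -82.5000 + 82.6111 = 0.1111°C.
In Fahrenheit: 0.1111 × 1.8 + 32 = 32.20°F.

32.20°F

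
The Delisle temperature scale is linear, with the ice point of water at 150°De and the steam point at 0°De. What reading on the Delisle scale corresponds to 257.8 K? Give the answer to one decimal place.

First in Celsius: 257.8 - 273.15 = -15.3500°C.
Linearly onto the Delisle scale: 150 + (-15.3500 / 100) × (0 - 150) = 173.0°De.

173.0°De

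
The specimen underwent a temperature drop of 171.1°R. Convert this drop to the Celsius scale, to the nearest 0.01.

An interval of 1°R corresponds to 5/9°C.
171.1 × 5/9 = 95.06.

95.06°C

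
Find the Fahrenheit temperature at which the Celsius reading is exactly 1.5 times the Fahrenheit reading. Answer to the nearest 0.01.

-18.82°F

Let F be the Fahrenheit reading. The Celsius reading is C = 5/9·F - 17.7778.
Require C = 1.5·F: 5/9·F - 17.7778 = 1.5·F.
(-17/18)·F = 17.7778  ⇒  F = -18.82.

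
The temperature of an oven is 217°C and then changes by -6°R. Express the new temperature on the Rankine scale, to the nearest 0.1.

The 6°R change is an interval, so only the factor 5/9 applies: -6 × 5/9 = -3.3333°C.
Final Celsius temperature: 217.0000 - 3.3333 = 213.6667°C.
In Rankine: 213.6667 × 1.8 + 491.67 = 876.3°R.

876.3°R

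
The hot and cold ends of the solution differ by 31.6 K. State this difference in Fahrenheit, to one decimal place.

56.9°F

For a temperature interval the offset drops out; only the factor 1.8 applies.
31.6 × 1.8 = 56.9.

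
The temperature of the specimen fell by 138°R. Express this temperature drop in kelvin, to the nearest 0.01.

76.67 K

An interval of 1°R corresponds to 5/9 K.
138 × 5/9 = 76.67.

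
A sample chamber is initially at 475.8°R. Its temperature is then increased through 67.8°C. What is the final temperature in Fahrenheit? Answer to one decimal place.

138.2°F

Initial temperature in Celsius: (475.8 - 491.67) × 5/9 = -8.8167°C.
Final Celsius temperature: -8.8167 + 67.8000 = 58.9833°C.
In Fahrenheit: 58.9833 × 1.8 + 32 = 138.2°F.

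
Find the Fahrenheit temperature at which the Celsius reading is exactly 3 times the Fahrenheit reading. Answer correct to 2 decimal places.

Let F be the Fahrenheit reading. The Celsius reading is C = 5/9·F - 17.7778.
Require C = 3·F: 5/9·F - 17.7778 = 3·F.
(-22/9)·F = 17.7778  ⇒  F = -7.27.

-7.27°F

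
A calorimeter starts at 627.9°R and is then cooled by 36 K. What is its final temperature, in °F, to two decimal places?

Initial temperature in Celsius: (627.9 - 491.67) × 5/9 = 75.6833°C.
The 36 K change is an interval; Kelvin and Celsius degrees are the same size, so ΔC = -36°C.
Final Celsius temperature: 75.6833 - 36.0000 = 39.6833°C.
In Fahrenheit: 39.6833 × 1.8 + 32 = 103.43°F.

103.43°F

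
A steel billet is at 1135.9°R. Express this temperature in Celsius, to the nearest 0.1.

357.9°C

In Celsius: (1135.9 - 491.67) × 5/9 = 357.9056°C.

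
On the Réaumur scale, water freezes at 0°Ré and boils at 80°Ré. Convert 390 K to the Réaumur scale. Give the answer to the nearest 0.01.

93.48°Ré

First in Celsius: 390 - 273.15 = 116.8500°C.
Linearly onto the Réaumur scale: 0 + (116.8500 / 100) × (80 - 0) = 93.48°Ré.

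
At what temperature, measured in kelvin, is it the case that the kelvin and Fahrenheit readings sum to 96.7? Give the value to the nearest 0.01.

198.70 K

Let K be the kelvin reading. The Fahrenheit reading is F = 1.8·K - 459.67.
Require K + F = 96.7: (2.8)·K - 459.67 = 96.7.
K = (96.7 + 459.67) / (2.8) = 198.70.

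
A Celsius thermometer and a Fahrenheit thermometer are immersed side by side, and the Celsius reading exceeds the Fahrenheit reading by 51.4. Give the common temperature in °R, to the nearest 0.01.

304.02°R

Let x be the Celsius reading; then the Fahrenheit reading is 1.8·x + 32.
(1.8·x + 32) - x = -51.4  ⇒  (0.8)·x = -83.4  ⇒  x = -104.2500°C.
In Rankine: -104.2500 × 1.8 + 491.67 = 304.02°R.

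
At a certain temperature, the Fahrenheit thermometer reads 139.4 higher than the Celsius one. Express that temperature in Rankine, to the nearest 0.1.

733.3°R

Let x be the Celsius reading; then the Fahrenheit reading is 1.8·x + 32.
(1.8·x + 32) - x = 139.4  ⇒  (0.8)·x = 107.4  ⇒  x = 134.2500°C.
In Rankine: 134.2500 × 1.8 + 491.67 = 733.3°R.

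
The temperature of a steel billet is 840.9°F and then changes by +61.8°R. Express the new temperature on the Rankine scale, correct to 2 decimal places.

Initial temperature in Celsius: (840.9 - 32) × 5/9 = 449.3889°C.
The 61.8°R change is an interval, so only the factor 5/9 applies: +61.8 × 5/9 = +34.3333°C.
Final Celsius temperature: 449.3889 + 34.3333 = 483.7222°C.
In Rankine: 483.7222 × 1.8 + 491.67 = 1362.37°R.

1362.37°R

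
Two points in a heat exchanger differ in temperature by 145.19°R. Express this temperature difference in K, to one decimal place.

Only the scale ratio 5/9 matters for a change in temperature.
145.19 × 5/9 = 80.7.

80.7 K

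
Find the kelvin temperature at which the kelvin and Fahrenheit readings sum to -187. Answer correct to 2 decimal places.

97.38 K

Let K be the kelvin reading. The Fahrenheit reading is F = 1.8·K - 459.67.
Require K + F = -187: (2.8)·K - 459.67 = -187.
K = (-187 + 459.67) / (2.8) = 97.38.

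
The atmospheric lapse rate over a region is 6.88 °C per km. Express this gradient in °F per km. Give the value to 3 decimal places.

The quantity depends on a temperature interval, so only the ratio of degree sizes applies; the offset between the scales is irrelevant.
A change of 1°C is a change of 1.8°F, so 6.88 × 1.8 = 12.384.

12.384 °F/km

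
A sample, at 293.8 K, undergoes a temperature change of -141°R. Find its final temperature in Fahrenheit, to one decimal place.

-71.8°F

Initial temperature in Celsius: 293.8 - 273.15 = 20.6500°C.
The 141°R change is an interval, so only the factor 5/9 applies: -141 × 5/9 = -78.3333°C.
Final Celsius temperature: 20.6500 - 78.3333 = -57.6833°C.
In Fahrenheit: -57.6833 × 1.8 + 32 = -71.8°F.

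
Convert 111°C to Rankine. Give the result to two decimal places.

In Rankine: 111.0000 × 1.8 + 491.67 = 691.47°R.

691.47°R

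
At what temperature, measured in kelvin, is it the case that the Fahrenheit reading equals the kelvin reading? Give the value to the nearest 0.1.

Let K be the kelvin reading. The Fahrenheit reading is F = 1.8·K - 459.67.
Set F = K: 1.8·K - 459.67 = K.
(0.8)·K = 459.67  ⇒  K = 574.6.

574.6 K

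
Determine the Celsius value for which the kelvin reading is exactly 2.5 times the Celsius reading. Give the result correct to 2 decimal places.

182.10°C

Let C be the Celsius reading. The kelvin reading is K = 1·C + 273.15.
Require K = 2.5·C: 1·C + 273.15 = 2.5·C.
(-1.5)·C = -273.15  ⇒  C = 182.10.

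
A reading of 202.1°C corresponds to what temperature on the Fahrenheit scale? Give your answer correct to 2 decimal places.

395.78°F

In Fahrenheit: 202.1000 × 1.8 + 32 = 395.78°F.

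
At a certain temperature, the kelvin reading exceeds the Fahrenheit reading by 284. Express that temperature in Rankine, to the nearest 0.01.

395.26°R

Let x be the kelvin reading; then the Fahrenheit reading is 1.8·x - 459.67.
(1.8·x - 459.67) - x = -284  ⇒  (0.8)·x = 175.67  ⇒  x = 219.5875 K.
In Celsius: 219.5875 - 273.15 = -53.5625°C.
In Rankine: -53.5625 × 1.8 + 491.67 = 395.26°R.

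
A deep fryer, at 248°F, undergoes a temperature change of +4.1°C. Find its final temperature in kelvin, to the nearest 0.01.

397.25 K

Initial temperature in Celsius: (248 - 32) × 5/9 = 120.0000°C.
Final Celsius temperature: 120.0000 + 4.1000 = 124.1000°C.
In kelvin: 124.1000 + 273.15 = 397.25 K.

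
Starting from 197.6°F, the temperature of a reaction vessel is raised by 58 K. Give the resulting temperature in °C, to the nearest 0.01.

150.00°C

Initial temperature in Celsius: (197.6 - 32) × 5/9 = 92.0000°C.
The 58 K change is an interval; Kelvin and Celsius degrees are the same size, so ΔC = +58°C.
Final Celsius temperature: 92.0000 + 58.0000 = 150.0000°C.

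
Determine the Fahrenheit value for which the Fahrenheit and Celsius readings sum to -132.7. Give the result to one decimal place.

Let F be the Fahrenheit reading. The Celsius reading is C = 5/9·F - 17.7778.
Require F + C = -132.7: (14/9)·F - 17.7778 = -132.7.
F = (-132.7 + 17.7778) / (14/9) = -73.9.

-73.9°F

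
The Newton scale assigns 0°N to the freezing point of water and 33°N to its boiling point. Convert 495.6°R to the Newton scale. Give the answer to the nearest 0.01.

First in Celsius: (495.6 - 491.67) × 5/9 = 2.1833°C.
Linearly onto the Newton scale: 0 + (2.1833 / 100) × (33 - 0) = 0.72°N.

0.72°N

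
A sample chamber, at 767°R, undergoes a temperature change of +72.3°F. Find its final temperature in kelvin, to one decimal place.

Initial temperature in Celsius: (767 - 491.67) × 5/9 = 152.9611°C.
The 72.3°F change is an interval, so only the factor 5/9 applies: +72.3 × 5/9 = +40.1667°C.
Final Celsius temperature: 152.9611 + 40.1667 = 193.1278°C.
In kelvin: 193.1278 + 273.15 = 466.3 K.

466.3 K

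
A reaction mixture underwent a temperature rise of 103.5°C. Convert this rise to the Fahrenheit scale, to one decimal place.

186.3°F

For a temperature interval the offset drops out; only the factor 1.8 applies.
103.5 × 1.8 = 186.3.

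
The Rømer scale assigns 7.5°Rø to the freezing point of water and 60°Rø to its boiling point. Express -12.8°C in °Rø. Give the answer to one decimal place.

0.8°Rø

Linearly onto the Rømer scale: 7.5 + (-12.8000 / 100) × (60 - 7.5) = 0.8°Rø.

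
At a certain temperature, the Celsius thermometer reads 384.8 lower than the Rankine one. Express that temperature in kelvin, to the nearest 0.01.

Let x be the Rankine reading; then the Celsius reading is 5/9·x - 273.15.
(5/9·x - 273.15) - x = -384.8  ⇒  (-4/9)·x = -111.65  ⇒  x = 251.2125°R.
In Celsius: (251.2125 - 491.67) × 5/9 = -133.5875°C.
In kelvin: -133.5875 + 273.15 = 139.56 K.

139.56 K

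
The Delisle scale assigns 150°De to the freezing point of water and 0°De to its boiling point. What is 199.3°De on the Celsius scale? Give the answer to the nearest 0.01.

Linear interpolation between the fixed points: C = (199.3 - 150) × 100 / (0 - 150) = -32.8667°C.

-32.87°C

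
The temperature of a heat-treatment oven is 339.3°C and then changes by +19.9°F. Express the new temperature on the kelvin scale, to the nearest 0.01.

623.51 K

The 19.9°F change is an interval, so only the factor 5/9 applies: +19.9 × 5/9 = +11.0556°C.
Final Celsius temperature: 339.3000 + 11.0556 = 350.3556°C.
In kelvin: 350.3556 + 273.15 = 623.51 K.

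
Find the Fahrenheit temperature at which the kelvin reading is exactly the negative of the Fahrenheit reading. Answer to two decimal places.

Let F be the Fahrenheit reading. The kelvin reading is K = 5/9·F + 255.372.
Require K = -1·F: 5/9·F + 255.372 = -1·F.
(14/9)·F = -255.372  ⇒  F = -164.17.

-164.17°F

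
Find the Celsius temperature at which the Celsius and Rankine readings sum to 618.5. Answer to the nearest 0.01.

45.30°C

Let C be the Celsius reading. The Rankine reading is R = 1.8·C + 491.67.
Require C + R = 618.5: (2.8)·C + 491.67 = 618.5.
C = (618.5 - 491.67) / (2.8) = 45.30.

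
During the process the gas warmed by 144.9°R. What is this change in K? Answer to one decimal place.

80.5 K

An interval of 1°R corresponds to 5/9 K.
144.9 × 5/9 = 80.5.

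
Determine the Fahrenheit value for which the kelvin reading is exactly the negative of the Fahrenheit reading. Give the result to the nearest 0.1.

-164.2°F

Let F be the Fahrenheit reading. The kelvin reading is K = 5/9·F + 255.372.
Require K = -1·F: 5/9·F + 255.372 = -1·F.
(14/9)·F = -255.372  ⇒  F = -164.2.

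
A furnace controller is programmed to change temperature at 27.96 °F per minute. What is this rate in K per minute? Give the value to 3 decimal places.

15.533 K/minute

The quantity depends on a temperature interval, so only the ratio of degree sizes applies; the offset between the scales is irrelevant.
A change of 1°F is a change of 5/9 K, so 27.96 × 5/9 = 15.533.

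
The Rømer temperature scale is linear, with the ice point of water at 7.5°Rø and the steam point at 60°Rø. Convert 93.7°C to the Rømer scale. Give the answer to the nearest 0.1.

56.7°Rø

Linearly onto the Rømer scale: 7.5 + (93.7000 / 100) × (60 - 7.5) = 56.7°Rø.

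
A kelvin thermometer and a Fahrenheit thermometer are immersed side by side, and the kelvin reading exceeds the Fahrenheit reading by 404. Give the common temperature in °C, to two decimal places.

Let x be the kelvin reading; then the Fahrenheit reading is 1.8·x - 459.67.
(1.8·x - 459.67) - x = -404  ⇒  (0.8)·x = 55.67  ⇒  x = 69.5875 K.
In Celsius: 69.5875 - 273.15 = -203.56°C.

-203.56°C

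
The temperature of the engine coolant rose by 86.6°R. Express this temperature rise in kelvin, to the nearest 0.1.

48.1 K

Only the scale ratio 5/9 matters for a change in temperature.
86.6 × 5/9 = 48.1.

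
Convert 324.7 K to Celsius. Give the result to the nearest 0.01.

51.55°C

In Celsius: 324.7 - 273.15 = 51.5500°C.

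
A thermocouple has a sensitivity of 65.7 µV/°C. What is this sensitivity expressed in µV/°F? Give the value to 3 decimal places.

36.500 µV/°F

The quantity depends on a temperature interval, so only the ratio of degree sizes applies; the offset between the scales is irrelevant.
A change of 1°F is a change of 5/9°C, so per °F the value is 65.7 × 5/9 = 36.500.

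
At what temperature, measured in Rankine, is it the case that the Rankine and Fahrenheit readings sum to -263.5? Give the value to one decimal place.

98.1°R

Let R be the Rankine reading. The Fahrenheit reading is F = 1·R - 459.67.
Require R + F = -263.5: (2)·R - 459.67 = -263.5.
R = (-263.5 + 459.67) / (2) = 98.1.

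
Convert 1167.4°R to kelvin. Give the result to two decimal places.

648.56 K

In Celsius: (1167.4 - 491.67) × 5/9 = 375.4056°C.
In kelvin: 375.4056 + 273.15 = 648.56 K.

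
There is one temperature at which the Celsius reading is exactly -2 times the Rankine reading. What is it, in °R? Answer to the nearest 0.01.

106.88°R

Let R be the Rankine reading. The Celsius reading is C = 5/9·R - 273.15.
Require C = -2·R: 5/9·R - 273.15 = -2·R.
(23/9)·R = 273.15  ⇒  R = 106.88.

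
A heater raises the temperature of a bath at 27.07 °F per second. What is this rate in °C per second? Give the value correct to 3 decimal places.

Since only a temperature interval is involved, the additive offset between the scales drops out.
A change of 1°F is a change of 5/9°C, so 27.07 × 5/9 = 15.039.

15.039 °C/second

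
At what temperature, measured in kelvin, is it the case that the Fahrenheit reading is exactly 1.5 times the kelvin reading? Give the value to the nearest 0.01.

Let K be the kelvin reading. The Fahrenheit reading is F = 1.8·K - 459.67.
Require F = 1.5·K: 1.8·K - 459.67 = 1.5·K.
(0.3)·K = 459.67  ⇒  K = 1532.23.

1532.23 K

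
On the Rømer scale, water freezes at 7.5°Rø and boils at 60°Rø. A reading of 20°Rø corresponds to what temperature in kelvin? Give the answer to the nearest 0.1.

Linear interpolation between the fixed points: C = (20 - 7.5) × 100 / (60 - 7.5) = 23.8095°C.
Then 23.8095 + 273.15 = 297.0 K.

297.0 K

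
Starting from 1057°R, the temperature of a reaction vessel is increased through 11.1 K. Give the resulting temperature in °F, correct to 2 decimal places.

Initial temperature in Celsius: (1057 - 491.67) × 5/9 = 314.0722°C.
The 11.1 K change is an interval; Kelvin and Celsius degrees are the same size, so ΔC = +11.1°C.
Final Celsius temperature: 314.0722 + 11.1000 = 325.1722°C.
In Fahrenheit: 325.1722 × 1.8 + 32 = 617.31°F.

617.31°F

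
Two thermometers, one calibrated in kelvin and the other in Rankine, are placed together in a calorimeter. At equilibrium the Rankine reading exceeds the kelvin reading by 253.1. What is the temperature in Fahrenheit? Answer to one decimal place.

Let x be the kelvin reading; then the Rankine reading is 1.8·x.
(1.8·x) - x = 253.1  ⇒  (0.8)·x = 253.1  ⇒  x = 316.3750 K.
In Celsius: 316.375 - 273.15 = 43.2250°C.
In Fahrenheit: 43.2250 × 1.8 + 32 = 109.8°F.

109.8°F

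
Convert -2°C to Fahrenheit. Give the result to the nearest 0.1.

In Fahrenheit: -2.0000 × 1.8 + 32 = 28.4°F.

28.4°F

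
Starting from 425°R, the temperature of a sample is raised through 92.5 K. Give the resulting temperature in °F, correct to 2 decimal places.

131.83°F

Initial temperature in Celsius: (425 - 491.67) × 5/9 = -37.0389°C.
The 92.5 K change is an interval; Kelvin and Celsius degrees are the same size, so ΔC = +92.5°C.
Final Celsius temperature: -37.0389 + 92.5000 = 55.4611°C.
In Fahrenheit: 55.4611 × 1.8 + 32 = 131.83°F.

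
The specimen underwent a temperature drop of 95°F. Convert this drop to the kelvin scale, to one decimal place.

For a temperature interval the offset drops out; only the factor 5/9 applies.
95 × 5/9 = 52.8.

52.8 K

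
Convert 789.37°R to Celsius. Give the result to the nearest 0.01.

In Celsius: (789.37 - 491.67) × 5/9 = 165.3889°C.

165.39°C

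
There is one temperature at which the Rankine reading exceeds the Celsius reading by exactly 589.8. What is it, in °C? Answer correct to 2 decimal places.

122.66°C

Let C be the Celsius reading. The Rankine reading is R = 1.8·C + 491.67.
Require R - C = 589.8: (0.8)·C + 491.67 = 589.8.
C = (589.8 - 491.67) / (0.8) = 122.66.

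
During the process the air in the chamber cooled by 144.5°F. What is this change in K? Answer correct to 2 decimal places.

80.28 K

Only the scale ratio 5/9 matters for a change in temperature.
144.5 × 5/9 = 80.28.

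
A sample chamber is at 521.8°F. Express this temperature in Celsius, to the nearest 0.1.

In Celsius: (521.8 - 32) × 5/9 = 272.1111°C.

272.1°C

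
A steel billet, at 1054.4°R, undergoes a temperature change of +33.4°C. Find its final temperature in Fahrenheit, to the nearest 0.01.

654.85°F

Initial temperature in Celsius: (1054.4 - 491.67) × 5/9 = 312.6278°C.
Final Celsius temperature: 312.6278 + 33.4000 = 346.0278°C.
In Fahrenheit: 346.0278 × 1.8 + 32 = 654.85°F.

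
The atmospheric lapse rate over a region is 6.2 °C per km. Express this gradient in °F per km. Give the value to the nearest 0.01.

Since only a temperature interval is involved, the additive offset between the scales drops out.
A change of 1°C is a change of 1.8°F, so 6.2 × 1.8 = 11.16.

11.16 °F/km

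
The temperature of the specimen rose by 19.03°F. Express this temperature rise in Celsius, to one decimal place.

For a temperature interval the offset drops out; only the factor 5/9 applies.
19.03 × 5/9 = 10.6.

10.6°C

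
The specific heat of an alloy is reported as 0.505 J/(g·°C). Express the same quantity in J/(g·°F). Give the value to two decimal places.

0.28 J/(g·°F)

The quantity depends on a temperature interval, so only the ratio of degree sizes applies; the offset between the scales is irrelevant.
A change of 1°F is a change of 5/9°C, so per °F the value is 0.505 × 5/9 = 0.28.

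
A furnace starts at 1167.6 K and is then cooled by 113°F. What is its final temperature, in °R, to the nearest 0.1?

1988.7°R

Initial temperature in Celsius: 1167.6 - 273.15 = 894.4500°C.
The 113°F change is an interval, so only the factor 5/9 applies: -113 × 5/9 = -62.7778°C.
Final Celsius temperature: 894.4500 - 62.7778 = 831.6722°C.
In Rankine: 831.6722 × 1.8 + 491.67 = 1988.7°R.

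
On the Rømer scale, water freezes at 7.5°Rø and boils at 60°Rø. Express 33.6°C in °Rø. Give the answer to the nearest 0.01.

25.14°Rø

Linearly onto the Rømer scale: 7.5 + (33.6000 / 100) × (60 - 7.5) = 25.14°Rø.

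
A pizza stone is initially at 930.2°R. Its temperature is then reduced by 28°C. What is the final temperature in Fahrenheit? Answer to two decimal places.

420.13°F

Initial temperature in Celsius: (930.2 - 491.67) × 5/9 = 243.6278°C.
Final Celsius temperature: 243.6278 - 28.0000 = 215.6278°C.
In Fahrenheit: 215.6278 × 1.8 + 32 = 420.13°F.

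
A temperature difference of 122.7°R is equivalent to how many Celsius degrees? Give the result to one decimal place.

68.2°C

An interval of 1°R corresponds to 5/9°C.
122.7 × 5/9 = 68.2.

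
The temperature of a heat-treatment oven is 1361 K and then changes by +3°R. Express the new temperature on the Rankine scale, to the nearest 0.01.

Initial temperature in Celsius: 1361 - 273.15 = 1087.8500°C.
The 3°R change is an interval, so only the factor 5/9 applies: +3 × 5/9 = +1.6667°C.
Final Celsius temperature: 1087.8500 + 1.6667 = 1089.5167°C.
In Rankine: 1089.5167 × 1.8 + 491.67 = 2452.80°R.

2452.80°R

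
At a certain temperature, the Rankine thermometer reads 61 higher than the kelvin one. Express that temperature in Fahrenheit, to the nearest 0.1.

Let x be the kelvin reading; then the Rankine reading is 1.8·x.
(1.8·x) - x = 61  ⇒  (0.8)·x = 61  ⇒  x = 76.2500 K.
In Celsius: 76.25 - 273.15 = -196.9000°C.
In Fahrenheit: -196.9000 × 1.8 + 32 = -322.4°F.

-322.4°F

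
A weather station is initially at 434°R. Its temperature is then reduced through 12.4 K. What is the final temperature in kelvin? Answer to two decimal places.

228.71 K

Initial temperature in Celsius: (434 - 491.67) × 5/9 = -32.0389°C.
The 12.4 K change is an interval; Kelvin and Celsius degrees are the same size, so ΔC = -12.4°C.
Final Celsius temperature: -32.0389 - 12.4000 = -44.4389°C.
In kelvin: -44.4389 + 273.15 = 228.71 K.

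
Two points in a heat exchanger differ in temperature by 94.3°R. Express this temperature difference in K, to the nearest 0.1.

52.4 K

An interval of 1°R corresponds to 5/9 K.
94.3 × 5/9 = 52.4.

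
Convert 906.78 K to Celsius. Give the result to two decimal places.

633.63°C

In Celsius: 906.78 - 273.15 = 633.6300°C.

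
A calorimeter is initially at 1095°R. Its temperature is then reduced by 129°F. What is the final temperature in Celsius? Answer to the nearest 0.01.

Initial temperature in Celsius: (1095 - 491.67) × 5/9 = 335.1833°C.
The 129°F change is an interval, so only the factor 5/9 applies: -129 × 5/9 = -71.6667°C.
Final Celsius temperature: 335.1833 - 71.6667 = 263.5167°C.

263.52°C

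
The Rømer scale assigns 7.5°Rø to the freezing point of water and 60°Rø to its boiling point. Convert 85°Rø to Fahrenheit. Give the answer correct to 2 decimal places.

Linear interpolation between the fixed points: C = (85 - 7.5) × 100 / (60 - 7.5) = 147.6190°C.
Then 147.6190 × 1.8 + 32 = 297.71°F.

297.71°F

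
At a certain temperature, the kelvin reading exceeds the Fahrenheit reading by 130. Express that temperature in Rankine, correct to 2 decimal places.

Let x be the kelvin reading; then the Fahrenheit reading is 1.8·x - 459.67.
(1.8·x - 459.67) - x = -130  ⇒  (0.8)·x = 329.67  ⇒  x = 412.0875 K.
In Celsius: 412.0875 - 273.15 = 138.9375°C.
In Rankine: 138.9375 × 1.8 + 491.67 = 741.76°R.

741.76°R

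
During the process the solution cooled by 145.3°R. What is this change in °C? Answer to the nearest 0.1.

Only the scale ratio 5/9 matters for a change in temperature.
145.3 × 5/9 = 80.7.

80.7°C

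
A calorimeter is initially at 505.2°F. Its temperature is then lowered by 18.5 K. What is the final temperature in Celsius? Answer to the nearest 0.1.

Initial temperature in Celsius: (505.2 - 32) × 5/9 = 262.8889°C.
The 18.5 K change is an interval; Kelvin and Celsius degrees are the same size, so ΔC = -18.5°C.
Final Celsius temperature: 262.8889 - 18.5000 = 244.3889°C.

244.4°C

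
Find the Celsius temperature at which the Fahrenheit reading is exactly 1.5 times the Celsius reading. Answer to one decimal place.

-106.7°C

Let C be the Celsius reading. The Fahrenheit reading is F = 1.8·C + 32.
Require F = 1.5·C: 1.8·C + 32 = 1.5·C.
(0.3)·C = -32  ⇒  C = -106.7.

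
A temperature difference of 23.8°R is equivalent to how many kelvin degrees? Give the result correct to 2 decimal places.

Only the scale ratio 5/9 matters for a change in temperature.
23.8 × 5/9 = 13.22.

13.22 K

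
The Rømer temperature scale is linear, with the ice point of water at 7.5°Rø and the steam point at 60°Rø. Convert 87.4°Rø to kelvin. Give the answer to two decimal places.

425.34 K

Linear interpolation between the fixed points: C = (87.4 - 7.5) × 100 / (60 - 7.5) = 152.1905°C.
Then 152.1905 + 273.15 = 425.34 K.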